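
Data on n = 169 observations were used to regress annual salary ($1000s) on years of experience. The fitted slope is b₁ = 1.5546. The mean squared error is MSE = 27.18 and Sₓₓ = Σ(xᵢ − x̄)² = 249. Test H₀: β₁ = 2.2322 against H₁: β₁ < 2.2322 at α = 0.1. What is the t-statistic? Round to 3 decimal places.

t = -2.051

SE(b₁) = √(MSE/Sₓₓ) = √(27.18/249) = 0.330389.
t = (1.5546 − 2.2322) / 0.330389 = -2.051.
df = n − 2 = 167.
One-sided p ≈ 0.0209, which is < 0.1, so reject H₀.
There is evidence that the true slope on years of experience is below 2.2322 $1000s per unit.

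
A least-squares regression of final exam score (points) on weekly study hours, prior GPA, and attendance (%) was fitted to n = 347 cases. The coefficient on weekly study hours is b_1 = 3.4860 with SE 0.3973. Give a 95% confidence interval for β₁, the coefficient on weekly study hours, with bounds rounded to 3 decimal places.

df = n − k − 1 = 347 − 3 − 1 = 343.
t* = t_{0.025, 343} = 1.966904.
Margin = t* × SE = 1.966904 × 0.3973 = 0.78145.
CI: 3.4860 ± 0.78145 → (2.705, 4.267).
With 95% confidence, each one-unit increase in weekly study hours is associated with a change of between 2.705 and 4.267 points in final exam score, holding the other predictors fixed.

(2.705, 4.267)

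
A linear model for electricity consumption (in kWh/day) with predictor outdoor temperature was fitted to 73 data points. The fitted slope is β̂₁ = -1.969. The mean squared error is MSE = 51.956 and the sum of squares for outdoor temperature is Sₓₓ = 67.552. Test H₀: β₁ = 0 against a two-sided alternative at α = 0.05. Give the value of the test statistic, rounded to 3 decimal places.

t = -2.245

SE(β̂₁) = √(MSE/Sₓₓ) = √(51.956/67.552) = 0.876998.
t = -1.969 / 0.876998 = -2.245.
df = n − 2 = 71.
Two-sided p ≈ 0.0279, which is < 0.05, so reject H₀.
There is evidence that outdoor temperature is associated with electricity consumption.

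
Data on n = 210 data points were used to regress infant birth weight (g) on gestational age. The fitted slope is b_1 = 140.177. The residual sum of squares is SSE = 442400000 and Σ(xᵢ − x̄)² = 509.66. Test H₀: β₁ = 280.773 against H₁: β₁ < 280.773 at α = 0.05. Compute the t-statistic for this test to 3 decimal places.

MSE = SSE/(n − 2) = 442400000/208 = 2.12692e+06.
SE(b_1) = √(MSE/Sₓₓ) = √(2.12692e+06/509.66) = 64.6005.
t = (140.177 − 280.773) / 64.6005 = -2.176.
df = n − 2 = 208.
One-sided p ≈ 0.0153, which is < 0.05, so reject H₀.
There is evidence that the true slope on gestational age is below 280.773 g per unit.

t = -2.176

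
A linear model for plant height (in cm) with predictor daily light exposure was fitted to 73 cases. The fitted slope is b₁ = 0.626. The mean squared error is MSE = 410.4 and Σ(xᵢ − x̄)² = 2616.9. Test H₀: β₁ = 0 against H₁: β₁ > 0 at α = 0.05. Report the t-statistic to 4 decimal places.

t = 1.5808

SE(b₁) = √(MSE/Sₓₓ) = √(410.4/2616.9) = 0.396014.
t = 0.626 / 0.396014 = 1.5808.
df = n − 2 = 71.
One-sided p ≈ 0.0592, which is ≥ 0.05, so fail to reject H₀.
The data do not give significant evidence that the true slope on daily light exposure is positive.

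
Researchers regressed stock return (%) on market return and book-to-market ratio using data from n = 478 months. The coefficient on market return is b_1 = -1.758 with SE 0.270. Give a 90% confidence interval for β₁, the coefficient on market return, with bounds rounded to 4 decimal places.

(-2.2030, -1.3130)

df = n − k − 1 = 478 − 2 − 1 = 475.
t* = t_{0.05, 475} = 1.648068.
Margin = t* × SE = 1.648068 × 0.270 = 0.444978.
CI: -1.758 ± 0.444978 → (-2.2030, -1.3130).
With 90% confidence, each one-unit increase in market return is associated with a change of between -2.2030 and -1.3130 % in stock return, holding the other predictors fixed.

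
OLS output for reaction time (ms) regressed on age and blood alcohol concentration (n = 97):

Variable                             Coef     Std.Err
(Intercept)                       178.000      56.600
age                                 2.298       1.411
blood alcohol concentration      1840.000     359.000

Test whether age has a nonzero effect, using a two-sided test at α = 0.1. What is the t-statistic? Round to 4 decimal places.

t = 1.6286

Read off: b = 2.298, SE = 1.411 for age.
H₀: β₁ = 0 vs H₁: β₁ ≠ 0.
t = 2.298 / 1.411 = 1.6286.
df = n − k − 1 = 97 − 2 − 1 = 94.
Two-sided p ≈ 0.1067, which is ≥ 0.1, so fail to reject H₀.
The data do not give significant evidence of an association between age and reaction time, after adjusting for the other predictors.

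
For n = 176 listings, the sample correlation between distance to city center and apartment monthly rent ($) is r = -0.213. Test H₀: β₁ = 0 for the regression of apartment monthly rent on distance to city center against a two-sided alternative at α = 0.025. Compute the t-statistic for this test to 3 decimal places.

t = r·√(n − 2)/√(1 − r²) = -0.213·√174/√0.954631 = -2.876.
df = n − 2 = 174.
Two-sided p ≈ 0.0045, which is < 0.025, so reject H₀.
There is evidence of a linear association between distance to city center and apartment monthly rent.

t = -2.876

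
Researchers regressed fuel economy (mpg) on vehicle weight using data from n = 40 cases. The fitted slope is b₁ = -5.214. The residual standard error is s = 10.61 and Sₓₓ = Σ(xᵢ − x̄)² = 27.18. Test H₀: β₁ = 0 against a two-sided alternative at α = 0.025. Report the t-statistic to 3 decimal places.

SE(b₁) = s/√Sₓₓ = 10.61/√27.18 = 2.03512.
t = -5.214 / 2.03512 = -2.562.
df = n − 2 = 38.
Two-sided p ≈ 0.0145, which is < 0.025, so reject H₀.
There is evidence that vehicle weight is associated with fuel economy.

t = -2.562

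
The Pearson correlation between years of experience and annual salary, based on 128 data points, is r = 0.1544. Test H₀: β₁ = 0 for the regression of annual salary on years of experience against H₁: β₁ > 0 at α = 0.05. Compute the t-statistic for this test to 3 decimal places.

t = r·√(n − 2)/√(1 − r²) = 0.1544·√126/√0.976161 = 1.754.
df = n − 2 = 126.
One-sided p ≈ 0.0409, which is < 0.05, so reject H₀.
There is evidence of a linear association between years of experience and annual salary.

t = 1.754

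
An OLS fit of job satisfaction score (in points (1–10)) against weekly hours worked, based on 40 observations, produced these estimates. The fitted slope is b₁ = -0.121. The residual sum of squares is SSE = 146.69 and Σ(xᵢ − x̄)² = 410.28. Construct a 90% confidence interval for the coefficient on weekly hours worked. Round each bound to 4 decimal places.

(-0.2845, 0.0425)

MSE = SSE/(n − 2) = 146.69/38 = 3.86026.
SE(b₁) = √(MSE/Sₓₓ) = √(3.86026/410.28) = 0.0969992.
df = n − 2 = 38.
t* = t_{0.05, 38} = 1.685954.
Margin = t* × SE = 1.685954 × 0.0969992 = 0.163536.
CI: -0.121 ± 0.163536 → (-0.2845, 0.0425).
With 90% confidence, each one-unit increase in weekly hours worked is associated with a change of between -0.2845 and 0.0425 points (1–10) in job satisfaction score.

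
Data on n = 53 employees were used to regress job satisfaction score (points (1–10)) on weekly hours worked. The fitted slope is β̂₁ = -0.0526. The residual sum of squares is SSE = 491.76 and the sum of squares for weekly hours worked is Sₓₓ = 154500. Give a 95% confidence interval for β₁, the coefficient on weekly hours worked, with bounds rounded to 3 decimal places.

MSE = SSE/(n − 2) = 491.76/51 = 9.64235.
SE(β̂₁) = √(MSE/Sₓₓ) = √(9.64235/154500) = 0.0079.
df = n − 2 = 51.
t* = t_{0.025, 51} = 2.007584.
Margin = t* × SE = 2.007584 × 0.0079 = 0.01586.
CI: -0.0526 ± 0.01586 → (-0.068, -0.037).
With 95% confidence, each one-unit increase in weekly hours worked is associated with a change of between -0.068 and -0.037 points (1–10) in job satisfaction score.

(-0.068, -0.037)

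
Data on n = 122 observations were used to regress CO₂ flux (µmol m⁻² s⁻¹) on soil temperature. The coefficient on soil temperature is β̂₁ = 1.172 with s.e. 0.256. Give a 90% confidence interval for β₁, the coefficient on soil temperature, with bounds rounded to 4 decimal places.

(0.7476, 1.5964)

df = n − 2 = 122 − 2 = 120.
t* = t_{0.05, 120} = 1.657651.
Margin = t* × SE = 1.657651 × 0.256 = 0.424359.
CI: 1.172 ± 0.424359 → (0.7476, 1.5964).
With 90% confidence, each one-unit increase in soil temperature is associated with a change of between 0.7476 and 1.5964 µmol m⁻² s⁻¹ in CO₂ flux.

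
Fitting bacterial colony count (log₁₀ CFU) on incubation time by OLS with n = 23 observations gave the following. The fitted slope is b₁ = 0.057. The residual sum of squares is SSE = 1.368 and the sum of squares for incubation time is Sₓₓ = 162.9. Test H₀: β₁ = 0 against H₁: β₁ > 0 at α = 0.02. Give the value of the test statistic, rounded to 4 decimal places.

MSE = SSE/(n − 2) = 1.368/21 = 0.0651429.
SE(b₁) = √(MSE/Sₓₓ) = √(0.0651429/162.9) = 0.0199974.
t = 0.057 / 0.0199974 = 2.8504.
df = n − 2 = 21.
One-sided p ≈ 0.0048, which is < 0.02, so reject H₀.
There is evidence that the true slope on incubation time is positive.

t = 2.8504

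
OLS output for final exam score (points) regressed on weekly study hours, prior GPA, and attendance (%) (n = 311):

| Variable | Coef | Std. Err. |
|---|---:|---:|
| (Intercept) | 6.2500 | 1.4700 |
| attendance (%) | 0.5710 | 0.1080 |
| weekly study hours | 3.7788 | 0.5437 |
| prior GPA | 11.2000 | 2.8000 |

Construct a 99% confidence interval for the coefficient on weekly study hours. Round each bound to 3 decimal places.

(2.370, 5.188)

Read off: b = 3.7788, SE = 0.5437 for weekly study hours.
df = n − k − 1 = 311 − 3 − 1 = 307.
t* = t_{0.005, 307} = 2.591938.
Margin = t* × SE = 2.591938 × 0.5437 = 1.40924.
CI: 3.7788 ± 1.40924 → (2.370, 5.188).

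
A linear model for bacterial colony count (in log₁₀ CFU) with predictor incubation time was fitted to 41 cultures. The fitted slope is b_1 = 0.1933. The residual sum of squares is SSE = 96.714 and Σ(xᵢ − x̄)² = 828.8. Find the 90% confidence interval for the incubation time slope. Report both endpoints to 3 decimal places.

(0.101, 0.285)

MSE = SSE/(n − 2) = 96.714/39 = 2.47985.
SE(b_1) = √(MSE/Sₓₓ) = √(2.47985/828.8) = 0.0547.
df = n − 2 = 39.
t* = t_{0.05, 39} = 1.684875.
Margin = t* × SE = 1.684875 × 0.0547 = 0.09216.
CI: 0.1933 ± 0.09216 → (0.101, 0.285).
With 90% confidence, each one-unit increase in incubation time is associated with a change of between 0.101 and 0.285 log₁₀ CFU in bacterial colony count.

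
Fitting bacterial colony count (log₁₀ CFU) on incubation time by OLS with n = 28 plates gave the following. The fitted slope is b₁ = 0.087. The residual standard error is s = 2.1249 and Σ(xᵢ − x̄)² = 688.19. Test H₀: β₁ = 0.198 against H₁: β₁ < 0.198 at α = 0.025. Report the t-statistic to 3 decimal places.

t = -1.370

SE(b₁) = s/√Sₓₓ = 2.1249/√688.19 = 0.0809999.
t = (0.087 − 0.198) / 0.0809999 = -1.370.
df = n − 2 = 26.
One-sided p ≈ 0.0911, which is ≥ 0.025, so fail to reject H₀.
The data do not give significant evidence that the true slope on incubation time is below 0.198 log₁₀ CFU per unit.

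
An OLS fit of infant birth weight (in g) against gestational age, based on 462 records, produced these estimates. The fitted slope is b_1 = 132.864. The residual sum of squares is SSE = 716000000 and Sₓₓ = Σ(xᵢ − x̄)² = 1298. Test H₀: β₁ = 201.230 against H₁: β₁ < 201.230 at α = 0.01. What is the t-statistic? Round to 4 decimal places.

t = -1.9742

MSE = SSE/(n − 2) = 716000000/460 = 1.55652e+06.
SE(b_1) = √(MSE/Sₓₓ) = √(1.55652e+06/1298) = 34.629.
t = (132.864 − 201.230) / 34.629 = -1.9742.
df = n − 2 = 460.
One-sided p ≈ 0.0245, which is ≥ 0.01, so fail to reject H₀.
The data do not give significant evidence that the true slope on gestational age is below 201.230 g per unit.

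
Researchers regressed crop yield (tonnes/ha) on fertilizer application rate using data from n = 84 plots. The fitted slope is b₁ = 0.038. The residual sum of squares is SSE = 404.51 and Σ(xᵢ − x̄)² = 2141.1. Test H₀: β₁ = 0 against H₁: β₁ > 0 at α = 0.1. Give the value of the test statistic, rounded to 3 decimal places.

t = 0.792

MSE = SSE/(n − 2) = 404.51/82 = 4.93305.
SE(b₁) = √(MSE/Sₓₓ) = √(4.93305/2141.1) = 0.0479998.
t = 0.038 / 0.0479998 = 0.792.
df = n − 2 = 82.
One-sided p ≈ 0.2154, which is ≥ 0.1, so fail to reject H₀.
The data do not give significant evidence that the true slope on fertilizer application rate is positive.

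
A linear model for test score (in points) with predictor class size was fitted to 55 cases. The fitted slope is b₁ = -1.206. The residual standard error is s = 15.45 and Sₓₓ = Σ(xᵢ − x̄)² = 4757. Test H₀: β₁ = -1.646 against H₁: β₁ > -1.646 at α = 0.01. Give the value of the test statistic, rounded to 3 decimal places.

t = 1.964

SE(b₁) = s/√Sₓₓ = 15.45/√4757 = 0.224007.
t = (-1.206 − (-1.646)) / 0.224007 = 1.964.
df = n − 2 = 53.
One-sided p ≈ 0.0274, which is ≥ 0.01, so fail to reject H₀.
The data do not give significant evidence that the true slope on class size exceeds -1.646 points per unit.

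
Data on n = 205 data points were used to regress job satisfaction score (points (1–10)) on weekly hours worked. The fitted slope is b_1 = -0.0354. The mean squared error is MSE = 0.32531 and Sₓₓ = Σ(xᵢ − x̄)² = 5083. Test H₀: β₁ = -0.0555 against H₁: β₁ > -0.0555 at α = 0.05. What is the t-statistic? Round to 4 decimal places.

t = 2.5125

SE(b_1) = √(MSE/Sₓₓ) = √(0.32531/5083) = 0.00799998.
t = (-0.0354 − (-0.0555)) / 0.00799998 = 2.5125.
df = n − 2 = 203.
One-sided p ≈ 0.0064, which is < 0.05, so reject H₀.
There is evidence that the true slope on weekly hours worked exceeds -0.0555 points (1–10) per unit.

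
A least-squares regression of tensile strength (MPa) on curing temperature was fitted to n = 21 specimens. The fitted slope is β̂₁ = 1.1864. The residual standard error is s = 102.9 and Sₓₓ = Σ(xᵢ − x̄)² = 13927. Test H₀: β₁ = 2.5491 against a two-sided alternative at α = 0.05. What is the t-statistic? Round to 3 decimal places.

t = -1.563

SE(β̂₁) = s/√Sₓₓ = 102.9/√13927 = 0.87194.
t = (1.1864 − 2.5491) / 0.87194 = -1.563.
df = n − 2 = 19.
Two-sided p ≈ 0.1346, which is ≥ 0.05, so fail to reject H₀.
The data are consistent with a true slope of 2.5491 MPa per unit of curing temperature.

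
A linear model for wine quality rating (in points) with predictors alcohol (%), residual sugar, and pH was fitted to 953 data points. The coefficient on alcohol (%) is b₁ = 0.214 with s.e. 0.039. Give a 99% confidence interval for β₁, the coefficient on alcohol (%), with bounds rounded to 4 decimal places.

df = n − k − 1 = 953 − 3 − 1 = 949.
t* = t_{0.005, 949} = 2.58102.
Margin = t* × SE = 2.58102 × 0.039 = 0.100660.
CI: 0.214 ± 0.100660 → (0.1133, 0.3147).
With 99% confidence, each one-unit increase in alcohol (%) is associated with a change of between 0.1133 and 0.3147 points in wine quality rating, holding the other predictors fixed.

(0.1133, 0.3147)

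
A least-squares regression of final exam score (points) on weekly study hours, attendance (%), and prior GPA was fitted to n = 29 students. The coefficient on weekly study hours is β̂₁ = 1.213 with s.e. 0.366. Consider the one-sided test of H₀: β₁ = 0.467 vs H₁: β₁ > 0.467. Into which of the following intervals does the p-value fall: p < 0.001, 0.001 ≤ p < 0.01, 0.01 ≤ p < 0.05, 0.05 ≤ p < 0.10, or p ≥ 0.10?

0.01 ≤ p < 0.05

t = (1.213 − 0.467) / 0.366 = 2.038.
df = n − k − 1 = 29 − 3 − 1 = 25.
One-sided p = P(T_{25} > t) ≈ 0.0261.
So 0.01 ≤ p < 0.05.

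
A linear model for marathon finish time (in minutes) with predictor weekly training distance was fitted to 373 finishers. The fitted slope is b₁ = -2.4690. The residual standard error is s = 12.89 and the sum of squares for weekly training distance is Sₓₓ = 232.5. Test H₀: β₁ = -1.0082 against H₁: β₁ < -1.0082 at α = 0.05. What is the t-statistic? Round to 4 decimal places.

SE(b₁) = s/√Sₓₓ = 12.89/√232.5 = 0.84536.
t = (-2.4690 − (-1.0082)) / 0.84536 = -1.7280.
df = n − 2 = 371.
One-sided p ≈ 0.0424, which is < 0.05, so reject H₀.
There is evidence that the true slope on weekly training distance is below -1.0082 minutes per unit.

t = -1.7280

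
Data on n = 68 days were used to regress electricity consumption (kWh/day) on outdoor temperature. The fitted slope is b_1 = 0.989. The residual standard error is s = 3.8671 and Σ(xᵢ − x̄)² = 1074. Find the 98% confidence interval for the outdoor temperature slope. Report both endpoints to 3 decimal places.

(0.708, 1.270)

SE(b_1) = s/√Sₓₓ = 3.8671/√1074 = 0.118.
df = n − 2 = 66.
t* = t_{0.01, 66} = 2.384186.
Margin = t* × SE = 2.384186 × 0.118 = 0.28133.
CI: 0.989 ± 0.28133 → (0.708, 1.270).
With 98% confidence, each one-unit increase in outdoor temperature is associated with a change of between 0.708 and 1.270 kWh/day in electricity consumption.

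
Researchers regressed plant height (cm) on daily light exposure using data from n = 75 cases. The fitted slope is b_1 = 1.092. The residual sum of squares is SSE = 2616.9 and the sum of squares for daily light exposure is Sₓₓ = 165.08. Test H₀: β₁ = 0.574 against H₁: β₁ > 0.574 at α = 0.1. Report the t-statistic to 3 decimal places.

t = 1.112

MSE = SSE/(n − 2) = 2616.9/73 = 35.8479.
SE(b_1) = √(MSE/Sₓₓ) = √(35.8479/165.08) = 0.465999.
t = (1.092 − 0.574) / 0.465999 = 1.112.
df = n − 2 = 73.
One-sided p ≈ 0.1350, which is ≥ 0.1, so fail to reject H₀.
The data do not give significant evidence that the true slope on daily light exposure exceeds 0.574 cm per unit.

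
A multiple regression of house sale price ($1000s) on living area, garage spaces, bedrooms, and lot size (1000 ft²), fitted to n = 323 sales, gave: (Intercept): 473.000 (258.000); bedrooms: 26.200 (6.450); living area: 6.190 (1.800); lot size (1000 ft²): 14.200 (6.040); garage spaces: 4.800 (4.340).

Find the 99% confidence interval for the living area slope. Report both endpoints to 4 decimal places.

Read off: b = 6.190, SE = 1.800 for living area.
df = n − k − 1 = 323 − 4 − 1 = 318.
t* = t_{0.005, 318} = 2.591378.
Margin = t* × SE = 2.591378 × 1.800 = 4.664480.
CI: 6.190 ± 4.664480 → (1.5255, 10.8545).

(1.5255, 10.8545)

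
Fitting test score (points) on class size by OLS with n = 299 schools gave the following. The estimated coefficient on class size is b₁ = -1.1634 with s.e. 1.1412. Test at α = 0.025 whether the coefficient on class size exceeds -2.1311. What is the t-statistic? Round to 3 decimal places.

t = 0.848

H₀: β₁ = -2.1311 vs H₁: β₁ > -2.1311.
t = (b₁ − β₁⁰)/SE = (-1.1634 − (-2.1311)) / 1.1412 = 0.848.
df = n − 2 = 299 − 2 = 297.
One-sided p ≈ 0.1986, which is ≥ 0.025, so fail to reject H₀.
The data do not give significant evidence that the true slope on class size exceeds -2.1311 points per unit.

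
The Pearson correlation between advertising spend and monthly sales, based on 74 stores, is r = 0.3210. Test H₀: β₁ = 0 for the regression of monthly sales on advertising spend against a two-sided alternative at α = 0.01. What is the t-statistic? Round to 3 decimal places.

t = 2.876

t = r·√(n − 2)/√(1 − r²) = 0.3210·√72/√0.896959 = 2.876.
df = n − 2 = 72.
Two-sided p ≈ 0.0053, which is < 0.01, so reject H₀.
There is evidence of a linear association between advertising spend and monthly sales.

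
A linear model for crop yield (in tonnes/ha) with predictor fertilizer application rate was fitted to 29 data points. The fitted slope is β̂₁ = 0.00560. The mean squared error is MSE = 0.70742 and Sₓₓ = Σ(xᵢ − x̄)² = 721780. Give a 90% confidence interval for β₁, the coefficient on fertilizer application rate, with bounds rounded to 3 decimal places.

(0.004, 0.007)

SE(β̂₁) = √(MSE/Sₓₓ) = √(0.70742/721780) = 0.000990002.
df = n − 2 = 27.
t* = t_{0.05, 27} = 1.703288.
Margin = t* × SE = 1.703288 × 0.000990002 = 0.00169.
CI: 0.00560 ± 0.00169 → (0.004, 0.007).
With 90% confidence, each one-unit increase in fertilizer application rate is associated with a change of between 0.004 and 0.007 tonnes/ha in crop yield.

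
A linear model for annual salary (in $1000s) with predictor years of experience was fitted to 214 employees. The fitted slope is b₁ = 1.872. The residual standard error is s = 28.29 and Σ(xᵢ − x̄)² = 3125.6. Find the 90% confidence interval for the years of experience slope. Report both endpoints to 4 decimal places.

(1.0360, 2.7080)

SE(b₁) = s/√Sₓₓ = 28.29/√3125.6 = 0.506018.
df = n − 2 = 212.
t* = t_{0.05, 212} = 1.652073.
Margin = t* × SE = 1.652073 × 0.506018 = 0.835979.
CI: 1.872 ± 0.835979 → (1.0360, 2.7080).
With 90% confidence, each one-unit increase in years of experience is associated with a change of between 1.0360 and 2.7080 $1000s in annual salary.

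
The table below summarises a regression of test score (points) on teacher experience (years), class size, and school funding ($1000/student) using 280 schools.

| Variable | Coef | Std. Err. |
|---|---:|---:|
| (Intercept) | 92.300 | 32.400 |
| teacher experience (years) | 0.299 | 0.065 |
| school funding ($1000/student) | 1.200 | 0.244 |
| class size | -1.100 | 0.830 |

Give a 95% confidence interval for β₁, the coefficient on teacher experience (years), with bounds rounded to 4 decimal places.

(0.1710, 0.4270)

Read off: b = 0.299, SE = 0.065 for teacher experience (years).
df = n − k − 1 = 280 − 3 − 1 = 276.
t* = t_{0.025, 276} = 1.968596.
Margin = t* × SE = 1.968596 × 0.065 = 0.127959.
CI: 0.299 ± 0.127959 → (0.1710, 0.4270).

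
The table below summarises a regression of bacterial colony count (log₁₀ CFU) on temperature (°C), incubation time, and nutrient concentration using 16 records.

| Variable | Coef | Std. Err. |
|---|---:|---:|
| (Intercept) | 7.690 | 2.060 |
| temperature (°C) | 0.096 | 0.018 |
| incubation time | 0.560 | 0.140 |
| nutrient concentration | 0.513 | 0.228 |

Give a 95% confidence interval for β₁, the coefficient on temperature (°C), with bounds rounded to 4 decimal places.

Read off: b = 0.096, SE = 0.018 for temperature (°C).
df = n − k − 1 = 16 − 3 − 1 = 12.
t* = t_{0.025, 12} = 2.178813.
Margin = t* × SE = 2.178813 × 0.018 = 0.039219.
CI: 0.096 ± 0.039219 → (0.0568, 0.1352).

(0.0568, 0.1352)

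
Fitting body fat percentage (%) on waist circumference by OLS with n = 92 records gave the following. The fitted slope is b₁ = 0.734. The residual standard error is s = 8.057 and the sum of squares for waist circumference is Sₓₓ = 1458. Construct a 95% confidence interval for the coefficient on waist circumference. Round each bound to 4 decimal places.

SE(b₁) = s/√Sₓₓ = 8.057/√1458 = 0.211006.
df = n − 2 = 90.
t* = t_{0.025, 90} = 1.986675.
Margin = t* × SE = 1.986675 × 0.211006 = 0.419200.
CI: 0.734 ± 0.419200 → (0.3148, 1.1532).
With 95% confidence, each one-unit increase in waist circumference is associated with a change of between 0.3148 and 1.1532 % in body fat percentage.

(0.3148, 1.1532)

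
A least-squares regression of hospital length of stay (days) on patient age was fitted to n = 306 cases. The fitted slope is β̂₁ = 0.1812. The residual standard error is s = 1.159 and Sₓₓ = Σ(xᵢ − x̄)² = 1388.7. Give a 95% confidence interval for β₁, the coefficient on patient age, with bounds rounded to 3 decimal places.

SE(β̂₁) = s/√Sₓₓ = 1.159/√1388.7 = 0.0311013.
df = n − 2 = 304.
t* = t_{0.025, 304} = 1.967798.
Margin = t* × SE = 1.967798 × 0.0311013 = 0.06120.
CI: 0.1812 ± 0.06120 → (0.120, 0.242).
With 95% confidence, each one-unit increase in patient age is associated with a change of between 0.120 and 0.242 days in hospital length of stay.

(0.120, 0.242)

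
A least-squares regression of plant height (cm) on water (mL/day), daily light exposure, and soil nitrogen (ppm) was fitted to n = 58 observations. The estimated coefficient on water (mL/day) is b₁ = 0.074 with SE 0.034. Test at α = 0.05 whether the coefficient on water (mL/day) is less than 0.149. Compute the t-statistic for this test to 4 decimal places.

t = -2.2059

H₀: β₁ = 0.149 vs H₁: β₁ < 0.149.
t = (b₁ − β₁⁰)/SE = (0.074 − 0.149) / 0.034 = -2.2059.
df = n − k − 1 = 58 − 3 − 1 = 54.
One-sided p ≈ 0.0158, which is < 0.05, so reject H₀.
There is evidence that the true slope on water (mL/day) is below 0.149 cm per unit, holding the other predictors fixed.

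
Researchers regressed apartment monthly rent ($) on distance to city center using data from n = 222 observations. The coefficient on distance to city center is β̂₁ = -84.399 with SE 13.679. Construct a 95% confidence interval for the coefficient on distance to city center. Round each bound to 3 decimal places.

df = n − 2 = 222 − 2 = 220.
t* = t_{0.025, 220} = 1.970806.
Margin = t* × SE = 1.970806 × 13.679 = 26.95865.
CI: -84.399 ± 26.95865 → (-111.358, -57.440).
With 95% confidence, each one-unit increase in distance to city center is associated with a change of between -111.358 and -57.440 $ in apartment monthly rent.

(-111.358, -57.440)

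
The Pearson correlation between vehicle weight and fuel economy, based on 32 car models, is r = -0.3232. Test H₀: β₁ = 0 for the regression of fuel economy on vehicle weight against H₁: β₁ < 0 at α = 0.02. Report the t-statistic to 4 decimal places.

t = -1.8706

t = r·√(n − 2)/√(1 − r²) = -0.3232·√30/√0.895542 = -1.8706.
df = n − 2 = 30.
One-sided p ≈ 0.0356, which is ≥ 0.02, so fail to reject H₀.
The data do not give significant evidence of a linear association between vehicle weight and fuel economy.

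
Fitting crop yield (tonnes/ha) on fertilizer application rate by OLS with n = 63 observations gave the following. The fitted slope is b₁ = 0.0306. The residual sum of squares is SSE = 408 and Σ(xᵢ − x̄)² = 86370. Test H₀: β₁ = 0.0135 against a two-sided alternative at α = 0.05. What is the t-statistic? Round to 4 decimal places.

MSE = SSE/(n − 2) = 408/61 = 6.68852.
SE(b₁) = √(MSE/Sₓₓ) = √(6.68852/86370) = 0.00880002.
t = (0.0306 − 0.0135) / 0.00880002 = 1.9432.
df = n − 2 = 61.
Two-sided p ≈ 0.0566, which is ≥ 0.05, so fail to reject H₀.
The data are consistent with a true slope of 0.0135 tonnes/ha per unit of fertilizer application rate.

t = 1.9432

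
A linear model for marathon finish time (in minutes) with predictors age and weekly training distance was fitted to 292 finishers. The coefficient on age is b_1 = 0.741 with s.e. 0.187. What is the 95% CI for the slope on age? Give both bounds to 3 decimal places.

df = n − k − 1 = 292 − 2 − 1 = 289.
t* = t_{0.025, 289} = 1.968206.
Margin = t* × SE = 1.968206 × 0.187 = 0.36805.
CI: 0.741 ± 0.36805 → (0.373, 1.109).
With 95% confidence, each one-unit increase in age is associated with a change of between 0.373 and 1.109 minutes in marathon finish time, holding the other predictors fixed.

(0.373, 1.109)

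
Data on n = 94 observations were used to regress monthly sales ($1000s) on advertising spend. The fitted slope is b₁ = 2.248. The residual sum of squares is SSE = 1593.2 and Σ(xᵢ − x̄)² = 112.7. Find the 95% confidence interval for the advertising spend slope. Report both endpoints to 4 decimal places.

(1.4695, 3.0265)

MSE = SSE/(n − 2) = 1593.2/92 = 17.3174.
SE(b₁) = √(MSE/Sₓₓ) = √(17.3174/112.7) = 0.391994.
df = n − 2 = 92.
t* = t_{0.025, 92} = 1.986086.
Margin = t* × SE = 1.986086 × 0.391994 = 0.778534.
CI: 2.248 ± 0.778534 → (1.4695, 3.0265).
With 95% confidence, each one-unit increase in advertising spend is associated with a change of between 1.4695 and 3.0265 $1000s in monthly sales.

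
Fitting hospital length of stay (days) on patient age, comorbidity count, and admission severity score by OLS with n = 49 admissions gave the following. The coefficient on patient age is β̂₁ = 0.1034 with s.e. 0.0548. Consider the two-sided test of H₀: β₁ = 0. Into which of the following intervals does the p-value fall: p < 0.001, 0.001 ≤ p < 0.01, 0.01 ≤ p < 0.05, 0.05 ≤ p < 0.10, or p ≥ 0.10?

0.05 ≤ p < 0.10

t = 0.1034 / 0.0548 = 1.887.
df = n − k − 1 = 49 − 3 − 1 = 45.
Two-sided p = 2·P(T_{45} > |t|) ≈ 0.0656.
So 0.05 ≤ p < 0.10.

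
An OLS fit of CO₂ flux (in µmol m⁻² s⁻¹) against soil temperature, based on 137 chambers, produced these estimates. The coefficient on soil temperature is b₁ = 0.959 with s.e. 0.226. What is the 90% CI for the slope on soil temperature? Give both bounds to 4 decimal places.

(0.5847, 1.3333)

df = n − 2 = 137 − 2 = 135.
t* = t_{0.05, 135} = 1.656219.
Margin = t* × SE = 1.656219 × 0.226 = 0.374306.
CI: 0.959 ± 0.374306 → (0.5847, 1.3333).
With 90% confidence, each one-unit increase in soil temperature is associated with a change of between 0.5847 and 1.3333 µmol m⁻² s⁻¹ in CO₂ flux.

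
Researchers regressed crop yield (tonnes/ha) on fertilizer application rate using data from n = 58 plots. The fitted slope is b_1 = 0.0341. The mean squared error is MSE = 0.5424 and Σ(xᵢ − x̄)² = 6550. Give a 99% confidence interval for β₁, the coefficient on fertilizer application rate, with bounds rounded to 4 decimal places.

(0.0098, 0.0584)

SE(b_1) = √(MSE/Sₓₓ) = √(0.5424/6550) = 0.00909995.
df = n − 2 = 56.
t* = t_{0.005, 56} = 2.666512.
Margin = t* × SE = 2.666512 × 0.00909995 = 0.024265.
CI: 0.0341 ± 0.024265 → (0.0098, 0.0584).
With 99% confidence, each one-unit increase in fertilizer application rate is associated with a change of between 0.0098 and 0.0584 tonnes/ha in crop yield.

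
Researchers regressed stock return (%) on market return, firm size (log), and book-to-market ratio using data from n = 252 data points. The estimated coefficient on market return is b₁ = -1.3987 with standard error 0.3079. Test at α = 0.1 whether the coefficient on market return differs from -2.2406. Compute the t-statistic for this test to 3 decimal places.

t = 2.734

H₀: β₁ = -2.2406 vs H₁: β₁ ≠ -2.2406.
t = (b₁ − β₁⁰)/SE = (-1.3987 − (-2.2406)) / 0.3079 = 2.734.
df = n − k − 1 = 252 − 3 − 1 = 248.
Two-sided p ≈ 0.0067, which is < 0.1, so reject H₀.
There is evidence that the true slope on market return differs from -2.2406 % per unit, holding the other predictors fixed.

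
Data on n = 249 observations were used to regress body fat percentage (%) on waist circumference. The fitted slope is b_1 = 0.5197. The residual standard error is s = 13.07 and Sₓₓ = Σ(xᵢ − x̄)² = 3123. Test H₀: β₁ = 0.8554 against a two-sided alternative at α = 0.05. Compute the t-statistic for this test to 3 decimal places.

t = -1.435

SE(b_1) = s/√Sₓₓ = 13.07/√3123 = 0.233878.
t = (0.5197 − 0.8554) / 0.233878 = -1.435.
df = n − 2 = 247.
Two-sided p ≈ 0.1524, which is ≥ 0.05, so fail to reject H₀.
The data are consistent with a true slope of 0.8554 % per unit of waist circumference.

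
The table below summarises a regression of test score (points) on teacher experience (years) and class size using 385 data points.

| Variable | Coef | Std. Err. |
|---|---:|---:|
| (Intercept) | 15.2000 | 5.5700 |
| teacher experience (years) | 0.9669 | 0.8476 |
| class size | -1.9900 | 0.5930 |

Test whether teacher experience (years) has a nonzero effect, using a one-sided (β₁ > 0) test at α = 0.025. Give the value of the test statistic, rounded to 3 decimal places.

t = 1.141

Read off: b = 0.9669, SE = 0.8476 for teacher experience (years).
H₀: β₁ = 0 vs H₁: β₁ > 0.
t = 0.9669 / 0.8476 = 1.141.
df = n − k − 1 = 385 − 2 − 1 = 382.
One-sided p ≈ 0.1273, which is ≥ 0.025, so fail to reject H₀.
The data do not give significant evidence that the true slope on teacher experience (years) is positive, holding the other predictors fixed.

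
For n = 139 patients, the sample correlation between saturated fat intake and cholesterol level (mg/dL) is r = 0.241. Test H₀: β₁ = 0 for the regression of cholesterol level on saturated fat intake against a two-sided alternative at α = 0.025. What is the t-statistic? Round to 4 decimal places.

t = 2.9065

t = r·√(n − 2)/√(1 − r²) = 0.241·√137/√0.941919 = 2.9065.
df = n − 2 = 137.
Two-sided p ≈ 0.0043, which is < 0.025, so reject H₀.
There is evidence of a linear association between saturated fat intake and cholesterol level.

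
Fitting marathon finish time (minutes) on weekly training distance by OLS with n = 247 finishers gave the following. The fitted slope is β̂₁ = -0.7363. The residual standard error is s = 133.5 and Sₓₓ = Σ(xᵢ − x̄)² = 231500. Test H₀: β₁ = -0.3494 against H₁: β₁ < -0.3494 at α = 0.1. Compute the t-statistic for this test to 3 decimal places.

SE(β̂₁) = s/√Sₓₓ = 133.5/√231500 = 0.277463.
t = (-0.7363 − (-0.3494)) / 0.277463 = -1.394.
df = n − 2 = 245.
One-sided p ≈ 0.0822, which is < 0.1, so reject H₀.
There is evidence that the true slope on weekly training distance is below -0.3494 minutes per unit.

t = -1.394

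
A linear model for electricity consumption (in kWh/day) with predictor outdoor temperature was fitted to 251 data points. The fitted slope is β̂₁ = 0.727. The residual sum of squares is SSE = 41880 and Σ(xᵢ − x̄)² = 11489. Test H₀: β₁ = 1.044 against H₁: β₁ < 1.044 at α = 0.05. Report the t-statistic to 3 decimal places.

MSE = SSE/(n − 2) = 41880/249 = 168.193.
SE(β̂₁) = √(MSE/Sₓₓ) = √(168.193/11489) = 0.120994.
t = (0.727 − 1.044) / 0.120994 = -2.620.
df = n − 2 = 249.
One-sided p ≈ 0.0047, which is < 0.05, so reject H₀.
There is evidence that the true slope on outdoor temperature is below 1.044 kWh/day per unit.

t = -2.620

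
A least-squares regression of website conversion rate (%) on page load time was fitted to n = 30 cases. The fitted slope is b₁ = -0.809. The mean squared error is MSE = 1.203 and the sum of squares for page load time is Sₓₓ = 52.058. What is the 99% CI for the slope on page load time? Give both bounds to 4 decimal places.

SE(b₁) = √(MSE/Sₓₓ) = √(1.203/52.058) = 0.152016.
df = n − 2 = 28.
t* = t_{0.005, 28} = 2.763262.
Margin = t* × SE = 2.763262 × 0.152016 = 0.420060.
CI: -0.809 ± 0.420060 → (-1.2291, -0.3889).
With 99% confidence, each one-unit increase in page load time is associated with a change of between -1.2291 and -0.3889 % in website conversion rate.

(-1.2291, -0.3889)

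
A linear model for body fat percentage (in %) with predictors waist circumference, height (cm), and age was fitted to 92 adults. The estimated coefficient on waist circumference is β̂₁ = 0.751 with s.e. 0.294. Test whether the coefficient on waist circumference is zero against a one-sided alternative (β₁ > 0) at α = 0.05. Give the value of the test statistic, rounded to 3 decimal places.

H₀: β₁ = 0 vs H₁: β₁ > 0.
t = (β̂₁ − β₁⁰)/SE = 0.751 / 0.294 = 2.554.
df = n − k − 1 = 92 − 3 − 1 = 88.
One-sided p ≈ 0.0062, which is < 0.05, so reject H₀.
There is evidence that the true slope on waist circumference is positive, holding the other predictors fixed.

t = 2.554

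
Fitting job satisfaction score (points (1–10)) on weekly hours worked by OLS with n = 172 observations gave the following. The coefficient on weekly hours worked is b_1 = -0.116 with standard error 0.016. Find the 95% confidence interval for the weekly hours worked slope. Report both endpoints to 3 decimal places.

(-0.148, -0.084)

df = n − 2 = 172 − 2 = 170.
t* = t_{0.025, 170} = 1.974017.
Margin = t* × SE = 1.974017 × 0.016 = 0.03158.
CI: -0.116 ± 0.03158 → (-0.148, -0.084).
With 95% confidence, each one-unit increase in weekly hours worked is associated with a change of between -0.148 and -0.084 points (1–10) in job satisfaction score.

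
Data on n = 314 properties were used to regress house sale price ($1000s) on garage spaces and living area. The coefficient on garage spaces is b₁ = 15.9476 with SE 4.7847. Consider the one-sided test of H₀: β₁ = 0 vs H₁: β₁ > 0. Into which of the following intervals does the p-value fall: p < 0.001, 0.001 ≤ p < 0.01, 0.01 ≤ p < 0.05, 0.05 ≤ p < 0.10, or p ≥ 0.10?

p < 0.001

t = 15.9476 / 4.7847 = 3.333.
df = n − k − 1 = 314 − 2 − 1 = 311.
One-sided p = P(T_{311} > t) ≈ 0.0005.
So p < 0.001.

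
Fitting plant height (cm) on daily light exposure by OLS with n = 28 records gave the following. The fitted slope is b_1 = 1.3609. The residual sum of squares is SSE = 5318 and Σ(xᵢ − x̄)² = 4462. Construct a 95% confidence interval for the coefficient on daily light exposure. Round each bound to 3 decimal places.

(0.921, 1.801)

MSE = SSE/(n − 2) = 5318/26 = 204.538.
SE(b_1) = √(MSE/Sₓₓ) = √(204.538/4462) = 0.214103.
df = n − 2 = 26.
t* = t_{0.025, 26} = 2.055529.
Margin = t* × SE = 2.055529 × 0.214103 = 0.44009.
CI: 1.3609 ± 0.44009 → (0.921, 1.801).
With 95% confidence, each one-unit increase in daily light exposure is associated with a change of between 0.921 and 1.801 cm in plant height.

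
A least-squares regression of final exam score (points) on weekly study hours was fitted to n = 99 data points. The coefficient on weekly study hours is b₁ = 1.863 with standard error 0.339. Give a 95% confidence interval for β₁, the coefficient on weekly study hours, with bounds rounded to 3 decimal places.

df = n − 2 = 99 − 2 = 97.
t* = t_{0.025, 97} = 1.984723.
Margin = t* × SE = 1.984723 × 0.339 = 0.67282.
CI: 1.863 ± 0.67282 → (1.190, 2.536).
With 95% confidence, each one-unit increase in weekly study hours is associated with a change of between 1.190 and 2.536 points in final exam score.

(1.190, 2.536)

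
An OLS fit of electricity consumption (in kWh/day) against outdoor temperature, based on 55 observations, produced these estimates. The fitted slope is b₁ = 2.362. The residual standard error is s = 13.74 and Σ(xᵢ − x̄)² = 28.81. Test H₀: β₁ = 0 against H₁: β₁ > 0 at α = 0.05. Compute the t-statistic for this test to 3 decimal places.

SE(b₁) = s/√Sₓₓ = 13.74/√28.81 = 2.55985.
t = 2.362 / 2.55985 = 0.923.
df = n − 2 = 53.
One-sided p ≈ 0.1802, which is ≥ 0.05, so fail to reject H₀.
The data do not give significant evidence that the true slope on outdoor temperature is positive.

t = 0.923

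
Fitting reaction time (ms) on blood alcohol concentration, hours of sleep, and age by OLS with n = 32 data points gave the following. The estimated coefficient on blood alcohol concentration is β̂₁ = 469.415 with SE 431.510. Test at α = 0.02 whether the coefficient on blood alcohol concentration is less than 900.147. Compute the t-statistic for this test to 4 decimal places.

t = -0.9982

H₀: β₁ = 900.147 vs H₁: β₁ < 900.147.
t = (β̂₁ − β₁⁰)/SE = (469.415 − 900.147) / 431.510 = -0.9982.
df = n − k − 1 = 32 − 3 − 1 = 28.
One-sided p ≈ 0.1634, which is ≥ 0.02, so fail to reject H₀.
The data do not give significant evidence that the true slope on blood alcohol concentration is below 900.147 ms per unit, holding the other predictors fixed.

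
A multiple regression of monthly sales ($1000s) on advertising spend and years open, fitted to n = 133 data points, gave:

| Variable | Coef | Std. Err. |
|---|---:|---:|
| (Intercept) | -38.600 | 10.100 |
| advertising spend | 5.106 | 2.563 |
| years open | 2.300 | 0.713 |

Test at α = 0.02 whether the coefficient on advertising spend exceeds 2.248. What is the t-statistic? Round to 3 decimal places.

t = 1.115

Read off: b = 5.106, SE = 2.563 for advertising spend.
H₀: β₁ = 2.248 vs H₁: β₁ > 2.248.
t = (5.106 − 2.248) / 2.563 = 1.115.
df = n − k − 1 = 133 − 2 − 1 = 130.
One-sided p ≈ 0.1334, which is ≥ 0.02, so fail to reject H₀.
The data do not give significant evidence that the true slope on advertising spend exceeds 2.248 $1000s per unit, holding the other predictors fixed.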